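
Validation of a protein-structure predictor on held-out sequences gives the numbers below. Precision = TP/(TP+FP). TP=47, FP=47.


Precision = TP/(TP+FP)
= 47/(47+47)
= 47/94 = 50.0%

50.0%


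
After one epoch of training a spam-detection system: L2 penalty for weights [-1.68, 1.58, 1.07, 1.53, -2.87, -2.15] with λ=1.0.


‖w‖₂² = (-1.68)² + (1.58)² + (1.07)² + (1.53)² + (-2.87)² + (-2.15)²
     = 2.8224 + 2.4964 + 1.1449 + 2.3409 + 8.2369 + 4.6225
     = 21.664
λ·‖w‖₂² = 1.0·21.664 = 21.664

21.664


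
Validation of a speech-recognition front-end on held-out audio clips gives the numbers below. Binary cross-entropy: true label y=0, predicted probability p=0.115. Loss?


BCE = -[y·ln(p) + (1-y)·ln(1-p)]
= -0 - 1·ln(1-0.115)
= -ln(0.885) = 0.1222

0.1222


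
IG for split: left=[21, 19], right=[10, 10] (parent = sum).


Parent = [31, 29], H_parent = 0.9992
H_left = 0.9982 (n=40), H_right = 1 (n=20)
H_children = (40/60)·0.9982 + (20/60)·1 = 0.9988
IG = 0.9992 - 0.9988 = 0.0004

0.0004


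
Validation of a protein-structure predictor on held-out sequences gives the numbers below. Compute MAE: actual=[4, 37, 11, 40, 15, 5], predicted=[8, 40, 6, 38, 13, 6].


Absolute errors: |4-8|=4, |37-40|=3, |11-6|=5, |40-38|=2, |15-13|=2, |5-6|=1
Sum = 17
MAE = 17/6 = 17/6

17/6


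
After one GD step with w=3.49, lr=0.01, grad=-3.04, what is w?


w_new = w - α·∇
= 3.49 - 0.01·-3.04
= 3.49 + 0.0304
= 3.5204

3.5204


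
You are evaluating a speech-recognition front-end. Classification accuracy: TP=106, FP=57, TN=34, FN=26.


Accuracy = (TP+TN)/(TP+TN+FP+FN)
= (106+34)/(223)
= 140/223 = 62.78%

62.78%


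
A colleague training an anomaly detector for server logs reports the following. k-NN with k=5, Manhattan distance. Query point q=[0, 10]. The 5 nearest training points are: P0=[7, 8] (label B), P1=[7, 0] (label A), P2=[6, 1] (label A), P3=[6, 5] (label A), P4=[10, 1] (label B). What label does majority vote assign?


d(q,P0) = 9  (label B)
d(q,P1) = 17  (label A)
d(q,P2) = 15  (label A)
d(q,P3) = 11  (label A)
d(q,P4) = 19  (label B)
Votes: A=3, B=2
Majority → A

A


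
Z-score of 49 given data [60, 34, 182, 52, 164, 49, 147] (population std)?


μ = 98.2857, σ = 58.3945
z = (49 - 98.2857)/58.3945 = -0.844

-0.844


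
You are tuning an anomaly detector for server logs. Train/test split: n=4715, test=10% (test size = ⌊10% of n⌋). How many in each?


Test = ⌊4715·10/100⌋ = 471
Train = 4715 - 471 = 4244

Train: 4244, Test: 471


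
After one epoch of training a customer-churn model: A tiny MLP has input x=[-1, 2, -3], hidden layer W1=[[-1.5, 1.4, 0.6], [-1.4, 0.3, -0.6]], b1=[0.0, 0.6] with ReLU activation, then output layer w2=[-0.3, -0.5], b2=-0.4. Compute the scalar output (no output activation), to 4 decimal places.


z1[0] = (-1.5)·(-1) + (1.4)·(2) + (0.6)·(-3) + 0.0 = 2.5
z1[1] = (-1.4)·(-1) + (0.3)·(2) + (-0.6)·(-3) + 0.6 = 4.4
h = ReLU(z1) = [2.5, 4.4]
output = (-0.3)·(2.5) + (-0.5)·(4.4) - 0.4 = -3.35

-3.35


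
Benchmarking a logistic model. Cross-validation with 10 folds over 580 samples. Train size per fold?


Fold size = 580/10 = 58
Training per fold = 580 - 58 = 522

522


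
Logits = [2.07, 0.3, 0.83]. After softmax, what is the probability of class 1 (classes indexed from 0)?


Exponentials: e^2.07=7.9248, e^0.3=1.3499, e^0.83=2.2933
Sum = 11.568
Softmax = [0.6851, 0.1167, 0.1982]
p[1] = 1.3499/11.568 = 0.1167

0.1167


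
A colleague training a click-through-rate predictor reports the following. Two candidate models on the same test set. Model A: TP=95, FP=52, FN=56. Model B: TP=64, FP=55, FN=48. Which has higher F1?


Model A: P=95/147=0.6463, R=95/151=0.6291, F1=2PR/(P+R)=2TP/(2TP+FP+FN)=190/298=0.6376
Model B: P=64/119=0.5378, R=64/112=0.5714, F1=2PR/(P+R)=2TP/(2TP+FP+FN)=128/231=0.5541
0.6376 > 0.5541 → Model A

Model A


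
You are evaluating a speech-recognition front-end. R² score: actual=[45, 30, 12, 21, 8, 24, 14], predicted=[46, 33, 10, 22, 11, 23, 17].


ȳ = 22
SS_res = Σ(y-ŷ)² = 34
SS_tot = Σ(y-ȳ)² = 958
R² = 1 - SS_res/SS_tot = 1 - 0.0355 = 0.9645

0.9645


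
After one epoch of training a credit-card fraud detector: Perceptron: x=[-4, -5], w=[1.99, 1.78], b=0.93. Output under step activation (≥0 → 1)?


z = (-4)·(1.99) + (-5)·(1.78) + 0.93
  = -15.93
step(z) = 0 (z<0)

0


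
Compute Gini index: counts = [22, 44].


Probabilities: [22/66, 44/66] ≈ [0.3333, 0.6667]
Σpᵢ² = (484 + 1936)/66² = 2420/4356
Gini = 1 - Σpᵢ² = 1 - 2420/4356 = 0.4444

0.4444


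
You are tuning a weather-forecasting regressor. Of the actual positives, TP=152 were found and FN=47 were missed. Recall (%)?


Recall = TP/(TP+FN)
= 152/(152+47)
= 152/199 = 76.38%

76.38%


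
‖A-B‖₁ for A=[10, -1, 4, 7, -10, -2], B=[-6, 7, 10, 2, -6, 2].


d = |10+ 6| + |-1-7| + |4-10| + |7-2| + |-10+ 6| + |-2-2|
  = 16 + 8 + 6 + 5 + 4 + 4
  = 43

43


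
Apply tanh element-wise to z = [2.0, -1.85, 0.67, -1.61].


tanh(2.0) = 0.964
tanh(-1.85) = -0.9517
tanh(0.67) = 0.585
tanh(-1.61) = -0.9232
result = [0.964, -0.9517, 0.585, -0.9232]

[0.964, -0.9517, 0.585, -0.9232]


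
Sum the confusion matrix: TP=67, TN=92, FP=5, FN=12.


Total = TP + TN + FP + FN
= 67 + 92 + 5 + 12
= 176
(Predicted positive: 72, predicted negative: 104)

176


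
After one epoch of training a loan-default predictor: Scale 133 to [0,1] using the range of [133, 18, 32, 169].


min=18, max=169
(133-18)/(169-18) = 115/151 = 0.7616

0.7616


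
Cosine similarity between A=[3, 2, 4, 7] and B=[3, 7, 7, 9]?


A·B = 3·3 + 2·7 + 4·7 + 7·9 = 114
‖A‖ = √78 = 8.8318, ‖B‖ = √188 = 13.7113
cos = 114/(√78·√188) = 114/√14664 = 0.9414

0.9414


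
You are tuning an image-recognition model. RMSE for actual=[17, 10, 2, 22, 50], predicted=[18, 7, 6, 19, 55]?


MSE = 60/5 = 12
RMSE = √(60/5) = 3.4641

3.4641


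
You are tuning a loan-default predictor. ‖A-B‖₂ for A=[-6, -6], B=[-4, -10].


d = √((-6+ 4)² + (-6+ 10)²)
  = √(4 + 16)
  = √20 = 4.4721

4.4721


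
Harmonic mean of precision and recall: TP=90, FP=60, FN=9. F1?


Precision = 90/150 = 0.6
Recall = 90/99 = 0.9091
F1 = 2·P·R/(P+R) = 2·TP/(2·TP+FP+FN) = 180/(180+60+9) = 180/249 = 0.7229

0.7229


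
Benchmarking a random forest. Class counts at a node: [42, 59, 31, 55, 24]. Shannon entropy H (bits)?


Probabilities: [42/211, 59/211, 31/211, 55/211, 24/211] ≈ [0.1991, 0.2796, 0.1469, 0.2607, 0.1137]
H = -((42/211)·log₂(42/211) + (59/211)·log₂(59/211) + (31/211)·log₂(31/211) + (55/211)·log₂(55/211) + (24/211)·log₂(24/211))
  = 2.2465 bits

2.2465 bits


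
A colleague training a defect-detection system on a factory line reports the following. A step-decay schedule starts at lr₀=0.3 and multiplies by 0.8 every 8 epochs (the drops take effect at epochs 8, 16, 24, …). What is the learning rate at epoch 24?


n_drops = ⌊24/8⌋ = 3
lr = 0.3·0.8^3 = 0.3·0.512 = 0.1536

0.1536


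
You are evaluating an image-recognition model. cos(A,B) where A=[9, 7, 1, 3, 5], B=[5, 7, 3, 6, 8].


A·B = 9·5 + 7·7 + 1·3 + 3·6 + 5·8 = 155
‖A‖ = √165 = 12.8452, ‖B‖ = √183 = 13.5277
cos = 155/(√165·√183) = 155/√30195 = 0.892

0.892


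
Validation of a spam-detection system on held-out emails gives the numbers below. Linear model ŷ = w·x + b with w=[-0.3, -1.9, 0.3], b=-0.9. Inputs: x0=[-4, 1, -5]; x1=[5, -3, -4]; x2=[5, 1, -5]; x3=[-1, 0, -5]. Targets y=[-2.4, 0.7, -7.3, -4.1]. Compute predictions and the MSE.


ŷ0 = (-0.3)·(-4) + (-1.9)·(1) + (0.3)·(-5) - 0.9 = -3.1
ŷ1 = (-0.3)·(5) + (-1.9)·(-3) + (0.3)·(-4) - 0.9 = 2.1
ŷ2 = (-0.3)·(5) + (-1.9)·(1) + (0.3)·(-5) - 0.9 = -5.8
ŷ3 = (-0.3)·(-1) + (-1.9)·(0) + (0.3)·(-5) - 0.9 = -2.1
errors² = [0.49, 1.96, 2.25, 4.0]
MSE = 8.7000/4 = 2.175

2.175


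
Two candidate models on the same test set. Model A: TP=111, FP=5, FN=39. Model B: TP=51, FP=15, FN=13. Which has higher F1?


Model A: P=111/116=0.9569, R=111/150=0.74, F1=2PR/(P+R)=2TP/(2TP+FP+FN)=222/266=0.8346
Model B: P=51/66=0.7727, R=51/64=0.7969, F1=2PR/(P+R)=2TP/(2TP+FP+FN)=102/130=0.7846
0.8346 > 0.7846 → Model A

Model A


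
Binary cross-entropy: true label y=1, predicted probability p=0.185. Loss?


BCE = -[y·ln(p) + (1-y)·ln(1-p)]
= -1·ln(0.185) - 0
= -ln(0.185) = 1.6874

1.6874


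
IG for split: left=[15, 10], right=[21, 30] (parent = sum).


Parent = [36, 40], H_parent = 0.998
H_left = 0.971 (n=25), H_right = 0.9774 (n=51)
H_children = (25/76)·0.971 + (51/76)·0.9774 = 0.9753
IG = 0.998 - 0.9753 = 0.0227

0.0227


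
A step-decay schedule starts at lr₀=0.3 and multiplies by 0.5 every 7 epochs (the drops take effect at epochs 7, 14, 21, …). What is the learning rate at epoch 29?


n_drops = ⌊29/7⌋ = 4
lr = 0.3·0.5^4 = 0.3·0.0625 = 0.01875

0.01875


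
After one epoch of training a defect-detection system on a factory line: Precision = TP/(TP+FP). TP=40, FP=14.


Precision = TP/(TP+FP)
= 40/(40+14)
= 40/54 = 74.07%

74.07%


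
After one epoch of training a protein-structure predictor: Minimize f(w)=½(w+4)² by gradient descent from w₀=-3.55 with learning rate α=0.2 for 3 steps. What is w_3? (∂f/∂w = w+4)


step 1: grad = -3.55+4 = 0.45; w = -3.55 - 0.2·(0.45) = -3.64
step 2: grad = -3.64+4 = 0.36; w = -3.64 - 0.2·(0.36) = -3.712
step 3: grad = -3.712+4 = 0.288; w = -3.712 - 0.2·(0.288) = -3.7696

-3.7696


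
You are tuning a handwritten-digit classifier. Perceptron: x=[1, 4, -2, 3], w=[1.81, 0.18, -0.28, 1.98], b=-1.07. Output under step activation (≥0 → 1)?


z = (1)·(1.81) + (4)·(0.18) + (-2)·(-0.28) + (3)·(1.98) - 1.07
  = 7.96
step(z) = 1 (z≥0)

1


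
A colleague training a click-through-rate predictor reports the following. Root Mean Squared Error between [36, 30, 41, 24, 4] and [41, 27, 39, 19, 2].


MSE = 67/5 = 13.4
RMSE = √(67/5) = 3.6606

3.6606


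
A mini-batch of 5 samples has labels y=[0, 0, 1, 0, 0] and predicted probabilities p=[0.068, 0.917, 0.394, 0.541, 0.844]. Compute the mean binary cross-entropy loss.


L[0] = -ln(1-0.068) = -ln(0.932) = 0.0704
L[1] = -ln(1-0.917) = -ln(0.083) = 2.4889
L[2] = -ln(0.394) = 0.9314
L[3] = -ln(1-0.541) = -ln(0.459) = 0.7787
L[4] = -ln(1-0.844) = -ln(0.156) = 1.8579
mean = (0.0704 + 2.4889 + 0.9314 + 0.7787 + 1.8579)/5 = 1.2255

1.2255


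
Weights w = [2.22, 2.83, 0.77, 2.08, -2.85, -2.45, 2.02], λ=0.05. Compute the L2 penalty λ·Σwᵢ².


‖w‖₂² = (2.22)² + (2.83)² + (0.77)² + (2.08)² + (-2.85)² + (-2.45)² + (2.02)²
     = 4.9284 + 8.0089 + 0.5929 + 4.3264 + 8.1225 + 6.0025 + 4.0804
     = 36.062
λ·‖w‖₂² = 0.05·36.062 = 1.8031

1.8031


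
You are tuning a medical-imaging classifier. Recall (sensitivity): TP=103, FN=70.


Recall = TP/(TP+FN)
= 103/(103+70)
= 103/173 = 59.54%

59.54%


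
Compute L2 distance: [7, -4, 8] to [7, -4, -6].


d = √((7-7)² + (-4+ 4)² + (8+ 6)²)
  = √(0 + 0 + 196)
  = √196 = 14.0

14.0


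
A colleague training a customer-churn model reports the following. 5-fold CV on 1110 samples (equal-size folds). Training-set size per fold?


Fold size = 1110/5 = 222
Training per fold = 1110 - 222 = 888

888


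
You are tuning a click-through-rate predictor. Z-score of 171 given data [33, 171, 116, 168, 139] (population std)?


μ = 125.4, σ = 50.4087
z = (171 - 125.4)/50.4087 = 0.9046

0.9046


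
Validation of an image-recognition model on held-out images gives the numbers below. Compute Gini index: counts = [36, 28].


Probabilities: [36/64, 28/64] ≈ [0.5625, 0.4375]
Σpᵢ² = (1296 + 784)/64² = 2080/4096
Gini = 1 - Σpᵢ² = 1 - 2080/4096 = 0.4922

0.4922


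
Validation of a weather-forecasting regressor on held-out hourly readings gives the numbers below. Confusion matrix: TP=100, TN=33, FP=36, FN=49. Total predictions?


Total = TP + TN + FP + FN
= 100 + 33 + 36 + 49
= 218
(Predicted positive: 136, predicted negative: 82)

218


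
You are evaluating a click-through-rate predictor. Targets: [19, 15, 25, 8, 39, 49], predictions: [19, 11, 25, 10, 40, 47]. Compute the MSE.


Squared errors: (19-19)²=0, (15-11)²=16, (25-25)²=0, (8-10)²=4, (39-40)²=1, (49-47)²=4
Sum = 25
MSE = 25/6 = 25/6

25/6


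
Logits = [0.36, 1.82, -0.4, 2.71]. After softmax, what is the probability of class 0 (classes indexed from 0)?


Exponentials: e^0.36=1.4333, e^1.82=6.1719, e^-0.4=0.6703, e^2.71=15.0293
Sum = 23.3048
Softmax = [0.0615, 0.2648, 0.0288, 0.6449]
p[0] = 1.4333/23.3048 = 0.0615

0.0615


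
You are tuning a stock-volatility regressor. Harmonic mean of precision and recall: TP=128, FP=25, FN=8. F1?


Precision = 128/153 = 0.8366
Recall = 128/136 = 0.9412
F1 = 2·P·R/(P+R) = 2·TP/(2·TP+FP+FN) = 256/(256+25+8) = 256/289 = 0.8858

0.8858


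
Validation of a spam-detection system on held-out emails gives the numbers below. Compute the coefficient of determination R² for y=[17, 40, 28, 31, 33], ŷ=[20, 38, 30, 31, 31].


ȳ = 29.8
SS_res = Σ(y-ŷ)² = 21
SS_tot = Σ(y-ȳ)² = 282.8
R² = 1 - SS_res/SS_tot = 1 - 0.0743 = 0.9257

0.9257


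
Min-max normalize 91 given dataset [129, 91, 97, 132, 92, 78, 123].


min=78, max=132
(91-78)/(132-78) = 13/54 = 0.2407

0.2407


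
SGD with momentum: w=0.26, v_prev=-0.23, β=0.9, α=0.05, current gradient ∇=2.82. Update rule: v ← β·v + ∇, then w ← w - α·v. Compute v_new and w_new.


v_new = 0.9·-0.23 + 2.82 = -0.207 + 2.82 = 2.613
w_new = 0.26 - 0.05·2.613 = 0.26 - 0.13065 = 0.12935

v_new=2.613, w_new=0.12935


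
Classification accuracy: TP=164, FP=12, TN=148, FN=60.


Accuracy = (TP+TN)/(TP+TN+FP+FN)
= (164+148)/(384)
= 312/384 = 81.25%

81.25%


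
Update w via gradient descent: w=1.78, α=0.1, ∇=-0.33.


w_new = w - α·∇
= 1.78 - 0.1·-0.33
= 1.78 + 0.033
= 1.813

1.813


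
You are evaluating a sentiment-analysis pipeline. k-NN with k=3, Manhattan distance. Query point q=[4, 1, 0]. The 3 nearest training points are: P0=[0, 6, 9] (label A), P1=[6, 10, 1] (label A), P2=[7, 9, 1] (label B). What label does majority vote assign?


d(q,P0) = 18  (label A)
d(q,P1) = 12  (label A)
d(q,P2) = 12  (label B)
Votes: A=2, B=1
Majority → A

A


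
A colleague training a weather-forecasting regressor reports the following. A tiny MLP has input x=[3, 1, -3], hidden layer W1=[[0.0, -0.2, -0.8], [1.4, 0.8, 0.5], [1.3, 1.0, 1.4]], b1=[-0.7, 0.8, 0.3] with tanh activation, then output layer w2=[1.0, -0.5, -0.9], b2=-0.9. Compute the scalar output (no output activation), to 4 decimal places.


z1[0] = (0.0)·(3) + (-0.2)·(1) + (-0.8)·(-3) - 0.7 = 1.5
z1[1] = (1.4)·(3) + (0.8)·(1) + (0.5)·(-3) + 0.8 = 4.3
z1[2] = (1.3)·(3) + (1.0)·(1) + (1.4)·(-3) + 0.3 = 1.0
h = tanh(z1) = [0.9051, 0.9996, 0.7616]
output = (1.0)·(0.9051) + (-0.5)·(0.9996) + (-0.9)·(0.7616) - 0.9 = -1.1801

-1.1801


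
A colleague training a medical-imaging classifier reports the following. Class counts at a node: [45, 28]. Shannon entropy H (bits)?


Probabilities: [45/73, 28/73] ≈ [0.6164, 0.3836]
H = -((45/73)·log₂(45/73) + (28/73)·log₂(28/73))
  = 0.9605 bits

0.9605 bits


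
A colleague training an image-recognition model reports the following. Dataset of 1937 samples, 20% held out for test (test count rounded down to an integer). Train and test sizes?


Test = ⌊1937·20/100⌋ = 387
Train = 1937 - 387 = 1550

Train: 1550, Test: 387


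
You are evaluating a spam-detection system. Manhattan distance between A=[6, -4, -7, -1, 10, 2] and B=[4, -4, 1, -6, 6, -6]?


d = |6-4| + |-4+ 4| + |-7-1| + |-1+ 6| + |10-6| + |2+ 6|
  = 2 + 0 + 8 + 5 + 4 + 8
  = 27

27


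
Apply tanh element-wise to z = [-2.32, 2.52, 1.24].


tanh(-2.32) = -0.9809
tanh(2.52) = 0.9871
tanh(1.24) = 0.8455
result = [-0.9809, 0.9871, 0.8455]

[-0.9809, 0.9871, 0.8455]


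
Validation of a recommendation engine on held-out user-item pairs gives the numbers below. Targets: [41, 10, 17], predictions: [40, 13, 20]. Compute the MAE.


Absolute errors: |41-40|=1, |10-13|=3, |17-20|=3
Sum = 7
MAE = 7/3 = 7/3

7/3


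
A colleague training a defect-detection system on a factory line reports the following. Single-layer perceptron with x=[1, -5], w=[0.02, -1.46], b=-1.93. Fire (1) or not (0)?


z = (1)·(0.02) + (-5)·(-1.46) - 1.93
  = 5.39
step(z) = 1 (z≥0)

1


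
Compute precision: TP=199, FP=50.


Precision = TP/(TP+FP)
= 199/(199+50)
= 199/249 = 79.92%

79.92%


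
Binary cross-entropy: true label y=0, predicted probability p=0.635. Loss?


BCE = -[y·ln(p) + (1-y)·ln(1-p)]
= -0 - 1·ln(1-0.635)
= -ln(0.365) = 1.0079

1.0079


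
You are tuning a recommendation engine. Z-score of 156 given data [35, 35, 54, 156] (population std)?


μ = 70, σ = 50.2544
z = (156 - 70)/50.2544 = 1.7113

1.7113


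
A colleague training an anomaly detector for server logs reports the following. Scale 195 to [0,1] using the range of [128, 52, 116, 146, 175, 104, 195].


min=52, max=195
(195-52)/(195-52) = 143/143 = 1.0

1.0


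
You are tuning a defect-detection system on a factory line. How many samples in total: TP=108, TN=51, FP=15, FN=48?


Total = TP + TN + FP + FN
= 108 + 51 + 15 + 48
= 222
(Predicted positive: 123, predicted negative: 99)

222


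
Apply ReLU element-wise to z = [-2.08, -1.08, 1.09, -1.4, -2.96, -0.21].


ReLU(-2.08) = max(0, -2.08) = 0.0
ReLU(-1.08) = max(0, -1.08) = 0.0
ReLU(1.09) = max(0, 1.09) = 1.09
ReLU(-1.4) = max(0, -1.4) = 0.0
ReLU(-2.96) = max(0, -2.96) = 0.0
ReLU(-0.21) = max(0, -0.21) = 0.0
result = [0.0, 0.0, 1.09, 0.0, 0.0, 0.0]

[0.0, 0.0, 1.09, 0.0, 0.0, 0.0]


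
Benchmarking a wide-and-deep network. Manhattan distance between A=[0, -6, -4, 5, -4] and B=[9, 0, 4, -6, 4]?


d = |0-9| + |-6-0| + |-4-4| + |5+ 6| + |-4-4|
  = 9 + 6 + 8 + 11 + 8
  = 42

42


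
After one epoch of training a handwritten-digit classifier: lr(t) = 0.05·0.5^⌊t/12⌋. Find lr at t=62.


n_drops = ⌊62/12⌋ = 5
lr = 0.05·0.5^5 = 0.05·0.03125 = 0.0015625

0.0015625


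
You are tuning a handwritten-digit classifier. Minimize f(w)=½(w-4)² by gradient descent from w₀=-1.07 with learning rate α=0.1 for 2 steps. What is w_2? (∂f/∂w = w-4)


step 1: grad = -1.07-4 = -5.07; w = -1.07 - 0.1·(-5.07) = -0.563
step 2: grad = -0.563-4 = -4.563; w = -0.563 - 0.1·(-4.563) = -0.1067

-0.1067


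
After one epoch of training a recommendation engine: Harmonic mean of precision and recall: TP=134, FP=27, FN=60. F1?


Precision = 134/161 = 0.8323
Recall = 134/194 = 0.6907
F1 = 2·P·R/(P+R) = 2·TP/(2·TP+FP+FN) = 268/(268+27+60) = 268/355 = 0.7549

0.7549


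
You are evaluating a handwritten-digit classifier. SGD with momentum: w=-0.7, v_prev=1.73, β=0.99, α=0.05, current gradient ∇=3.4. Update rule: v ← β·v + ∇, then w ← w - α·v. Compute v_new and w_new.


v_new = 0.99·1.73 + 3.4 = 1.7127 + 3.4 = 5.1127
w_new = -0.7 - 0.05·5.1127 = -0.7 - 0.255635 = -0.955635

v_new=5.1127, w_new=-0.955635


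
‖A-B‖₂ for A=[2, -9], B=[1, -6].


d = √((2-1)² + (-9+ 6)²)
  = √(1 + 9)
  = √10 = 3.1623

3.1623


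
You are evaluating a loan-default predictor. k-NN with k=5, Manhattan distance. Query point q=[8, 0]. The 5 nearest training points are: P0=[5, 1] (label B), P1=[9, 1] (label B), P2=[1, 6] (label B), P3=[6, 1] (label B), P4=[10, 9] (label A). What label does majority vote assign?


d(q,P0) = 4  (label B)
d(q,P1) = 2  (label B)
d(q,P2) = 13  (label B)
d(q,P3) = 3  (label B)
d(q,P4) = 11  (label A)
Votes: A=1, B=4
Majority → B

B


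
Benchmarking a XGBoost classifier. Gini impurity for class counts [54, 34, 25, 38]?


Probabilities: [54/151, 34/151, 25/151, 38/151] ≈ [0.3576, 0.2252, 0.1656, 0.2517]
Σpᵢ² = (2916 + 1156 + 625 + 1444)/151² = 6141/22801
Gini = 1 - Σpᵢ² = 1 - 6141/22801 = 0.7307

0.7307


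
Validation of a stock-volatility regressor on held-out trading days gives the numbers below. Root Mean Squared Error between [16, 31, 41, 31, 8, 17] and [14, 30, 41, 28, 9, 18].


MSE = 16/6 = 2.6667
RMSE = √(16/6) = 1.633

1.633


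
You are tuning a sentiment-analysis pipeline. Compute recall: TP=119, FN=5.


Recall = TP/(TP+FN)
= 119/(119+5)
= 119/124 = 95.97%

95.97%


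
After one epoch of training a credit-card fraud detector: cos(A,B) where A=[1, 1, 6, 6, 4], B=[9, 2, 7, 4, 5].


A·B = 1·9 + 1·2 + 6·7 + 6·4 + 4·5 = 97
‖A‖ = √90 = 9.4868, ‖B‖ = √175 = 13.2288
cos = 97/(√90·√175) = 97/√15750 = 0.7729

0.7729


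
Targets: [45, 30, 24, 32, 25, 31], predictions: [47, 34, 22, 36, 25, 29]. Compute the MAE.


Absolute errors: |45-47|=2, |30-34|=4, |24-22|=2, |32-36|=4, |25-25|=0, |31-29|=2
Sum = 14
MAE = 14/6 = 7/3

7/3


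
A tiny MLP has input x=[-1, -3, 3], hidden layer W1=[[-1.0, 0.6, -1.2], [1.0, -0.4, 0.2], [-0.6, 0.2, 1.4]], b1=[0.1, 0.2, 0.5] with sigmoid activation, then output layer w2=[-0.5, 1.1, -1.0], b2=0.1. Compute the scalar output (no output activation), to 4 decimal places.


z1[0] = (-1.0)·(-1) + (0.6)·(-3) + (-1.2)·(3) + 0.1 = -4.3
z1[1] = (1.0)·(-1) + (-0.4)·(-3) + (0.2)·(3) + 0.2 = 1.0
z1[2] = (-0.6)·(-1) + (0.2)·(-3) + (1.4)·(3) + 0.5 = 4.7
h = sigmoid(z1) = [0.0134, 0.7311, 0.991]
output = (-0.5)·(0.0134) + (1.1)·(0.7311) + (-1.0)·(0.991) + 0.1 = -0.0935

-0.0935


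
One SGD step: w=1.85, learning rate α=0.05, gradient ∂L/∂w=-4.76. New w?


w_new = w - α·∇
= 1.85 - 0.05·-4.76
= 1.85 + 0.238
= 2.088

2.088


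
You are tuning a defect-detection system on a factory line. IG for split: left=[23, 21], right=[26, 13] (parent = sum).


Parent = [49, 34], H_parent = 0.9763
H_left = 0.9985 (n=44), H_right = 0.9183 (n=39)
H_children = (44/83)·0.9985 + (39/83)·0.9183 = 0.9608
IG = 0.9763 - 0.9608 = 0.0155

0.0155


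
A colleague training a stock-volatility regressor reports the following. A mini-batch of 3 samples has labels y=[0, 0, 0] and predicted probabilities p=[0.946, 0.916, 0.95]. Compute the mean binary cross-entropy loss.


L[0] = -ln(1-0.946) = -ln(0.054) = 2.9188
L[1] = -ln(1-0.916) = -ln(0.084) = 2.4769
L[2] = -ln(1-0.95) = -ln(0.05) = 2.9957
mean = (2.9188 + 2.4769 + 2.9957)/3 = 2.7971

2.7971


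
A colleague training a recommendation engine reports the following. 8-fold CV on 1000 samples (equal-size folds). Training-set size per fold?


Fold size = 1000/8 = 125
Training per fold = 1000 - 125 = 875

875


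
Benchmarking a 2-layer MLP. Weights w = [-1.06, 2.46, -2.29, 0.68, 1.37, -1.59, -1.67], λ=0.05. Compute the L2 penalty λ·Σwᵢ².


‖w‖₂² = (-1.06)² + (2.46)² + (-2.29)² + (0.68)² + (1.37)² + (-1.59)² + (-1.67)²
     = 1.1236 + 6.0516 + 5.2441 + 0.4624 + 1.8769 + 2.5281 + 2.7889
     = 20.0756
λ·‖w‖₂² = 0.05·20.0756 = 1.00378

1.00378


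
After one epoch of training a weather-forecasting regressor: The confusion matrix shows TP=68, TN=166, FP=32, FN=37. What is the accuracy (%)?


Accuracy = (TP+TN)/(TP+TN+FP+FN)
= (68+166)/(303)
= 234/303 = 77.23%

77.23%


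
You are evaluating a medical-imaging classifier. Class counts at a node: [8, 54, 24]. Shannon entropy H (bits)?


Probabilities: [8/86, 54/86, 24/86] ≈ [0.093, 0.6279, 0.2791]
H = -((8/86)·log₂(8/86) + (54/86)·log₂(54/86) + (24/86)·log₂(24/86))
  = 1.2541 bits

1.2541 bits


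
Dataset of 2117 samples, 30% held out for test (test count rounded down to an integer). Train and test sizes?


Test = ⌊2117·30/100⌋ = 635
Train = 2117 - 635 = 1482

Train: 1482, Test: 635


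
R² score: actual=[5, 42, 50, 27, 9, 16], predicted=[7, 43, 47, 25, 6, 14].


ȳ = 24.8333
SS_res = Σ(y-ŷ)² = 31
SS_tot = Σ(y-ȳ)² = 1654.83
R² = 1 - SS_res/SS_tot = 1 - 0.0187 = 0.9813

0.9813


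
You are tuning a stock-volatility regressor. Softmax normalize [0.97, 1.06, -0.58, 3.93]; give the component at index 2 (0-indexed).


Exponentials: e^0.97=2.6379, e^1.06=2.8864, e^-0.58=0.5599, e^3.93=50.907
Sum = 56.9912
Softmax = [0.0463, 0.0506, 0.0098, 0.8932]
p[2] = 0.5599/56.9912 = 0.0098

0.0098


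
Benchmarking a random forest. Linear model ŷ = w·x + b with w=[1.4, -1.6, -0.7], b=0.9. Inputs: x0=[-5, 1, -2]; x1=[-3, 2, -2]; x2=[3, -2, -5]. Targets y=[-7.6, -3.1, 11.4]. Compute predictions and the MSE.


ŷ0 = (1.4)·(-5) + (-1.6)·(1) + (-0.7)·(-2) + 0.9 = -6.3
ŷ1 = (1.4)·(-3) + (-1.6)·(2) + (-0.7)·(-2) + 0.9 = -5.1
ŷ2 = (1.4)·(3) + (-1.6)·(-2) + (-0.7)·(-5) + 0.9 = 11.8
errors² = [1.69, 4.0, 0.16]
MSE = 5.8500/3 = 1.95

1.95


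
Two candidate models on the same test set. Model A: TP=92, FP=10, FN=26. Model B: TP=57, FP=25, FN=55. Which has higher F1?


Model A: P=92/102=0.902, R=92/118=0.7797, F1=2PR/(P+R)=2TP/(2TP+FP+FN)=184/220=0.8364
Model B: P=57/82=0.6951, R=57/112=0.5089, F1=2PR/(P+R)=2TP/(2TP+FP+FN)=114/194=0.5876
0.8364 > 0.5876 → Model A

Model A


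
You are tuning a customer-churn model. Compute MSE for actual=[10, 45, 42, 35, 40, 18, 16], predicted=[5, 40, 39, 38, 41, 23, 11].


Squared errors: (10-5)²=25, (45-40)²=25, (42-39)²=9, (35-38)²=9, (40-41)²=1, (18-23)²=25, (16-11)²=25
Sum = 119
MSE = 119/7 = 17

17


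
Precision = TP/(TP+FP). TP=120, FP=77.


Precision = TP/(TP+FP)
= 120/(120+77)
= 120/197 = 60.91%

60.91%


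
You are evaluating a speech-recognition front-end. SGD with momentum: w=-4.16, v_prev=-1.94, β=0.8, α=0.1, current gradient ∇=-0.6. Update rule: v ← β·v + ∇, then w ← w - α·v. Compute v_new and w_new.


v_new = 0.8·-1.94 - 0.6 = -1.552 - 0.6 = -2.152
w_new = -4.16 - 0.1·-2.152 = -4.16 + 0.2152 = -3.9448

v_new=-2.152, w_new=-3.9448


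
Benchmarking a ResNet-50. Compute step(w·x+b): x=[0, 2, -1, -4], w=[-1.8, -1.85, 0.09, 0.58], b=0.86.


z = (0)·(-1.8) + (2)·(-1.85) + (-1)·(0.09) + (-4)·(0.58) + 0.86
  = -5.25
step(z) = 0 (z<0)

0


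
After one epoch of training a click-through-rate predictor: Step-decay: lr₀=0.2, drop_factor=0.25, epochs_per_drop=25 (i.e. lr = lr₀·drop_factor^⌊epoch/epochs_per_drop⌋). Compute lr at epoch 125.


n_drops = ⌊125/25⌋ = 5
lr = 0.2·0.25^5 = 0.2·0.0009765625 = 0.0001953125

0.0001953125


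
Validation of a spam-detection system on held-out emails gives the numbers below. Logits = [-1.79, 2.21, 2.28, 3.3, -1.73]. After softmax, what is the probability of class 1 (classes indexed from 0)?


Exponentials: e^-1.79=0.167, e^2.21=9.1157, e^2.28=9.7767, e^3.3=27.1126, e^-1.73=0.1773
Sum = 46.3493
Softmax = [0.0036, 0.1967, 0.2109, 0.585, 0.0038]
p[1] = 9.1157/46.3493 = 0.1967

0.1967


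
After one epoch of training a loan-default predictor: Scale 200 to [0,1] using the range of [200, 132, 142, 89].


min=89, max=200
(200-89)/(200-89) = 111/111 = 1.0

1.0


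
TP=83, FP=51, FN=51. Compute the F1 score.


Precision = 83/134 = 0.6194
Recall = 83/134 = 0.6194
F1 = 2·P·R/(P+R) = 2·TP/(2·TP+FP+FN) = 166/(166+51+51) = 166/268 = 0.6194

0.6194


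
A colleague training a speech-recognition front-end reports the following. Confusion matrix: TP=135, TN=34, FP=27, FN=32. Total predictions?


Total = TP + TN + FP + FN
= 135 + 34 + 27 + 32
= 228
(Predicted positive: 162, predicted negative: 66)

228


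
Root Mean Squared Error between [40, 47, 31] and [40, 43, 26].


MSE = 41/3 = 13.6667
RMSE = √(41/3) = 3.6968

3.6968


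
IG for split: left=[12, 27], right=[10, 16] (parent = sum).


Parent = [22, 43], H_parent = 0.9233
H_left = 0.8905 (n=39), H_right = 0.9612 (n=26)
H_children = (39/65)·0.8905 + (26/65)·0.9612 = 0.9188
IG = 0.9233 - 0.9188 = 0.0045

0.0045


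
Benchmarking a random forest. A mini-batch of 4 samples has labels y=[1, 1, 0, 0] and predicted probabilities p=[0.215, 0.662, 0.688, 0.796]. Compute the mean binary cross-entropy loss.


L[0] = -ln(0.215) = 1.5371
L[1] = -ln(0.662) = 0.4125
L[2] = -ln(1-0.688) = -ln(0.312) = 1.1648
L[3] = -ln(1-0.796) = -ln(0.204) = 1.5896
mean = (1.5371 + 0.4125 + 1.1648 + 1.5896)/4 = 1.176

1.176


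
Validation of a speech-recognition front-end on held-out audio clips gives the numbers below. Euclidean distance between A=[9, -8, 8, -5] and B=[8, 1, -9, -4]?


d = √((9-8)² + (-8-1)² + (8+ 9)² + (-5+ 4)²)
  = √(1 + 81 + 289 + 1)
  = √372 = 19.2873

19.2873


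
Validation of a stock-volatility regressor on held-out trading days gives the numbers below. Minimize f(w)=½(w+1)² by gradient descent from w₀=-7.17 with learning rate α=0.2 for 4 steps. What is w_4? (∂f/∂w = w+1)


step 1: grad = -7.17+1 = -6.17; w = -7.17 - 0.2·(-6.17) = -5.936
step 2: grad = -5.936+1 = -4.936; w = -5.936 - 0.2·(-4.936) = -4.9488
step 3: grad = -4.9488+1 = -3.9488; w = -4.9488 - 0.2·(-3.9488) = -4.15904
step 4: grad = -4.15904+1 = -3.15904; w = -4.15904 - 0.2·(-3.15904) = -3.527232

-3.527232


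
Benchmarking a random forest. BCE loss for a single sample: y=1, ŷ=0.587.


BCE = -[y·ln(p) + (1-y)·ln(1-p)]
= -1·ln(0.587) - 0
= -ln(0.587) = 0.5327

0.5327


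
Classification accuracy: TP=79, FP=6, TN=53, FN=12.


Accuracy = (TP+TN)/(TP+TN+FP+FN)
= (79+53)/(150)
= 132/150 = 88.0%

88.0%


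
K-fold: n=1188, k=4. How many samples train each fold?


Fold size = 1188/4 = 297
Training per fold = 1188 - 297 = 891

891


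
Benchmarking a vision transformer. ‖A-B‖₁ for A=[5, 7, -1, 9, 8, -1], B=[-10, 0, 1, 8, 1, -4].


d = |5+ 10| + |7-0| + |-1-1| + |9-8| + |8-1| + |-1+ 4|
  = 15 + 7 + 2 + 1 + 7 + 3
  = 35

35


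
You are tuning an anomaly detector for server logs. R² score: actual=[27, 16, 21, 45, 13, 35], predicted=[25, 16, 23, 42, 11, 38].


ȳ = 26.1667
SS_res = Σ(y-ŷ)² = 30
SS_tot = Σ(y-ȳ)² = 736.83
R² = 1 - SS_res/SS_tot = 1 - 0.0407 = 0.9593

0.9593


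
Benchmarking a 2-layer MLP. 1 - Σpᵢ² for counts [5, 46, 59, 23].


Probabilities: [5/133, 46/133, 59/133, 23/133] ≈ [0.0376, 0.3459, 0.4436, 0.1729]
Σpᵢ² = (25 + 2116 + 3481 + 529)/133² = 6151/17689
Gini = 1 - Σpᵢ² = 1 - 6151/17689 = 0.6523

0.6523


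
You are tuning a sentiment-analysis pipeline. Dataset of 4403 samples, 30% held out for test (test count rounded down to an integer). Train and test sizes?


Test = ⌊4403·30/100⌋ = 1320
Train = 4403 - 1320 = 3083

Train: 3083, Test: 1320


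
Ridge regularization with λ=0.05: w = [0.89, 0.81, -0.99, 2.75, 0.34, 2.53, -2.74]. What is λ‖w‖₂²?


‖w‖₂² = (0.89)² + (0.81)² + (-0.99)² + (2.75)² + (0.34)² + (2.53)² + (-2.74)²
     = 0.7921 + 0.6561 + 0.9801 + 7.5625 + 0.1156 + 6.4009 + 7.5076
     = 24.0149
λ·‖w‖₂² = 0.05·24.0149 = 1.200745

1.200745


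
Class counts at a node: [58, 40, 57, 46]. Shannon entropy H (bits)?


Probabilities: [58/201, 40/201, 57/201, 46/201] ≈ [0.2886, 0.199, 0.2836, 0.2289]
H = -((58/201)·log₂(58/201) + (40/201)·log₂(40/201) + (57/201)·log₂(57/201) + (46/201)·log₂(46/201))
  = 1.9834 bits

1.9834 bits


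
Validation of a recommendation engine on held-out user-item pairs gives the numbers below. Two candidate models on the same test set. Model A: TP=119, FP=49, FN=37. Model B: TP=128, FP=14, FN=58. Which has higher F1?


Model A: P=119/168=0.7083, R=119/156=0.7628, F1=2PR/(P+R)=2TP/(2TP+FP+FN)=238/324=0.7346
Model B: P=128/142=0.9014, R=128/186=0.6882, F1=2PR/(P+R)=2TP/(2TP+FP+FN)=256/328=0.7805
0.7346 < 0.7805 → Model B

Model B


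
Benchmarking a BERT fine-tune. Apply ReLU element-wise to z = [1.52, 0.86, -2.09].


ReLU(1.52) = max(0, 1.52) = 1.52
ReLU(0.86) = max(0, 0.86) = 0.86
ReLU(-2.09) = max(0, -2.09) = 0.0
result = [1.52, 0.86, 0.0]

[1.52, 0.86, 0.0]


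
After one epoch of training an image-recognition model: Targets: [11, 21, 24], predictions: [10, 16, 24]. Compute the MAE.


Absolute errors: |11-10|=1, |21-16|=5, |24-24|=0
Sum = 6
MAE = 6/3 = 2

2


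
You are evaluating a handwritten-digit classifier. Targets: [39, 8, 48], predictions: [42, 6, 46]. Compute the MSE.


Squared errors: (39-42)²=9, (8-6)²=4, (48-46)²=4
Sum = 17
MSE = 17/3 = 17/3

17/3


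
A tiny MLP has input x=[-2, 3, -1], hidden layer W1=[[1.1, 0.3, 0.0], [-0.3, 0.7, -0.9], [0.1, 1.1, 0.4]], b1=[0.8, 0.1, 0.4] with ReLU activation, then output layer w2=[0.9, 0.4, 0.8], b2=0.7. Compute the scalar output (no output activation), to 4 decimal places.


z1[0] = (1.1)·(-2) + (0.3)·(3) + (0.0)·(-1) + 0.8 = -0.5
z1[1] = (-0.3)·(-2) + (0.7)·(3) + (-0.9)·(-1) + 0.1 = 3.7
z1[2] = (0.1)·(-2) + (1.1)·(3) + (0.4)·(-1) + 0.4 = 3.1
h = ReLU(z1) = [0.0, 3.7, 3.1]
output = (0.9)·(0.0) + (0.4)·(3.7) + (0.8)·(3.1) + 0.7 = 4.66

4.66


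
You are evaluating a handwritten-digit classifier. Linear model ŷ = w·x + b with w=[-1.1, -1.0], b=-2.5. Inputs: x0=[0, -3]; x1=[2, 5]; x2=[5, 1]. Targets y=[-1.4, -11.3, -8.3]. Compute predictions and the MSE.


ŷ0 = (-1.1)·(0) + (-1.0)·(-3) - 2.5 = 0.5
ŷ1 = (-1.1)·(2) + (-1.0)·(5) - 2.5 = -9.7
ŷ2 = (-1.1)·(5) + (-1.0)·(1) - 2.5 = -9.0
errors² = [3.61, 2.56, 0.49]
MSE = 6.6600/3 = 2.22

2.22


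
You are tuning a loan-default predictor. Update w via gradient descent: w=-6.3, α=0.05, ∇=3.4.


w_new = w - α·∇
= -6.3 - 0.05·3.4
= -6.3 - 0.17
= -6.47

-6.47


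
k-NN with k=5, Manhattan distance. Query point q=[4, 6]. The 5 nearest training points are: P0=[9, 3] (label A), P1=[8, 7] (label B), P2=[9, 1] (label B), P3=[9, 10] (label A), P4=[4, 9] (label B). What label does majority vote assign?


d(q,P0) = 8  (label A)
d(q,P1) = 5  (label B)
d(q,P2) = 10  (label B)
d(q,P3) = 9  (label A)
d(q,P4) = 3  (label B)
Votes: A=2, B=3
Majority → B

B


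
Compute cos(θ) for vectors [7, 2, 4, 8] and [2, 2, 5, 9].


A·B = 7·2 + 2·2 + 4·5 + 8·9 = 110
‖A‖ = √133 = 11.5326, ‖B‖ = √114 = 10.6771
cos = 110/(√133·√114) = 110/√15162 = 0.8933

0.8933


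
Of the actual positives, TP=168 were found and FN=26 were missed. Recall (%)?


Recall = TP/(TP+FN)
= 168/(168+26)
= 168/194 = 86.6%

86.6%


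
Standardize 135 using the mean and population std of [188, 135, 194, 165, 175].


μ = 171.4, σ = 20.8096
z = (135 - 171.4)/20.8096 = -1.7492

-1.7492


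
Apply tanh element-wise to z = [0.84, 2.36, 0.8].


tanh(0.84) = 0.6858
tanh(2.36) = 0.9823
tanh(0.8) = 0.664
result = [0.6858, 0.9823, 0.664]

[0.6858, 0.9823, 0.664]


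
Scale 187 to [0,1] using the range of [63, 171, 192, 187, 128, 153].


min=63, max=192
(187-63)/(192-63) = 124/129 = 0.9612

0.9612


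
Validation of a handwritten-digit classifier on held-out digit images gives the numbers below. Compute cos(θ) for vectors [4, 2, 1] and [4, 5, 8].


A·B = 4·4 + 2·5 + 1·8 = 34
‖A‖ = √21 = 4.5826, ‖B‖ = √105 = 10.247
cos = 34/(√21·√105) = 34/√2205 = 0.7241

0.7241


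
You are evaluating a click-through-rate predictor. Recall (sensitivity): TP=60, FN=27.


Recall = TP/(TP+FN)
= 60/(60+27)
= 60/87 = 68.97%

68.97%


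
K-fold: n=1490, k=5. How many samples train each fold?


Fold size = 1490/5 = 298
Training per fold = 1490 - 298 = 1192

1192


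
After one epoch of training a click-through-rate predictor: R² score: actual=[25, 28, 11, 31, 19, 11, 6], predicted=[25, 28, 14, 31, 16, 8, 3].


ȳ = 18.7143
SS_res = Σ(y-ŷ)² = 36
SS_tot = Σ(y-ȳ)² = 557.43
R² = 1 - SS_res/SS_tot = 1 - 0.0646 = 0.9354

0.9354


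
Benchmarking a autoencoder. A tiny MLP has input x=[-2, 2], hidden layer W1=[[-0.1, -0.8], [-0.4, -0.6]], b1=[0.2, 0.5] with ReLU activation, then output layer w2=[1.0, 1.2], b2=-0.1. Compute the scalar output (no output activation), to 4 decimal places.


z1[0] = (-0.1)·(-2) + (-0.8)·(2) + 0.2 = -1.2
z1[1] = (-0.4)·(-2) + (-0.6)·(2) + 0.5 = 0.1
h = ReLU(z1) = [0.0, 0.1]
output = (1.0)·(0.0) + (1.2)·(0.1) - 0.1 = 0.02

0.02


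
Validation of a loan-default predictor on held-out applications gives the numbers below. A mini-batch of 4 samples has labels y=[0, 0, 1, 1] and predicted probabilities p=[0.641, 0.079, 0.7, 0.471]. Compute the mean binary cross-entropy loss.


L[0] = -ln(1-0.641) = -ln(0.359) = 1.0244
L[1] = -ln(1-0.079) = -ln(0.921) = 0.0823
L[2] = -ln(0.7) = 0.3567
L[3] = -ln(0.471) = 0.7529
mean = (1.0244 + 0.0823 + 0.3567 + 0.7529)/4 = 0.5541

0.5541


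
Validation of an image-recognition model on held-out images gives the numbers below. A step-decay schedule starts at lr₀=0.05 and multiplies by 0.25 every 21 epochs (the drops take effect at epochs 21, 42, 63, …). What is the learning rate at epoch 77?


n_drops = ⌊77/21⌋ = 3
lr = 0.05·0.25^3 = 0.05·0.015625 = 0.00078125

0.00078125


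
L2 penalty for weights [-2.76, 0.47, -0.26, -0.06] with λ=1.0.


‖w‖₂² = (-2.76)² + (0.47)² + (-0.26)² + (-0.06)²
     = 7.6176 + 0.2209 + 0.0676 + 0.0036
     = 7.9097
λ·‖w‖₂² = 1.0·7.9097 = 7.9097

7.9097


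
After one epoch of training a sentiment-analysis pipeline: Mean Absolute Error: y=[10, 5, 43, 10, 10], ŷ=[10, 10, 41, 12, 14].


Absolute errors: |10-10|=0, |5-10|=5, |43-41|=2, |10-12|=2, |10-14|=4
Sum = 13
MAE = 13/5 = 13/5

13/5


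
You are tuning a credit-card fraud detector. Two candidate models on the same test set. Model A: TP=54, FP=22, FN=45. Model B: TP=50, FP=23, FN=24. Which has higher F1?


Model A: P=54/76=0.7105, R=54/99=0.5455, F1=2PR/(P+R)=2TP/(2TP+FP+FN)=108/175=0.6171
Model B: P=50/73=0.6849, R=50/74=0.6757, F1=2PR/(P+R)=2TP/(2TP+FP+FN)=100/147=0.6803
0.6171 < 0.6803 → Model B

Model B


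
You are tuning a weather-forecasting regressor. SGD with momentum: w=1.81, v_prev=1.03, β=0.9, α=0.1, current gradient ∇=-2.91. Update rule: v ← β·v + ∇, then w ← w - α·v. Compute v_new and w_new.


v_new = 0.9·1.03 - 2.91 = 0.927 - 2.91 = -1.983
w_new = 1.81 - 0.1·-1.983 = 1.81 + 0.1983 = 2.0083

v_new=-1.983, w_new=2.0083


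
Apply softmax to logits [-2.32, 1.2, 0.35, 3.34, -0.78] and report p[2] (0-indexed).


Exponentials: e^-2.32=0.0983, e^1.2=3.3201, e^0.35=1.4191, e^3.34=28.2191, e^-0.78=0.4584
Sum = 33.515
Softmax = [0.0029, 0.0991, 0.0423, 0.842, 0.0137]
p[2] = 1.4191/33.515 = 0.0423

0.0423


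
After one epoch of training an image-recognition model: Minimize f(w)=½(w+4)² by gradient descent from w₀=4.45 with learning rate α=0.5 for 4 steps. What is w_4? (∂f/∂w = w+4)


step 1: grad = 4.45+4 = 8.45; w = 4.45 - 0.5·(8.45) = 0.225
step 2: grad = 0.225+4 = 4.225; w = 0.225 - 0.5·(4.225) = -1.8875
step 3: grad = -1.8875+4 = 2.1125; w = -1.8875 - 0.5·(2.1125) = -2.94375
step 4: grad = -2.94375+4 = 1.05625; w = -2.94375 - 0.5·(1.05625) = -3.471875

-3.471875


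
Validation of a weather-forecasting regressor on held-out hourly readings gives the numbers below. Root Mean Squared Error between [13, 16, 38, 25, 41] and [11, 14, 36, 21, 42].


MSE = 29/5 = 5.8
RMSE = √(29/5) = 2.4083

2.4083


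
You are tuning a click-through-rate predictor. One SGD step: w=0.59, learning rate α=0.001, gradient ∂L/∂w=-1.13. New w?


w_new = w - α·∇
= 0.59 - 0.001·-1.13
= 0.59 + 0.00113
= 0.59113

0.59113


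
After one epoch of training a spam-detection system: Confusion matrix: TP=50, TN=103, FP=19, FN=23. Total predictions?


Total = TP + TN + FP + FN
= 50 + 103 + 19 + 23
= 195
(Predicted positive: 69, predicted negative: 126)

195


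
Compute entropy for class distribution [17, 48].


Probabilities: [17/65, 48/65] ≈ [0.2615, 0.7385]
H = -((17/65)·log₂(17/65) + (48/65)·log₂(48/65))
  = 0.8291 bits

0.8291 bits


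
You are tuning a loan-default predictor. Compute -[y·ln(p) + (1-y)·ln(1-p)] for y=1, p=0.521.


BCE = -[y·ln(p) + (1-y)·ln(1-p)]
= -1·ln(0.521) - 0
= -ln(0.521) = 0.652

0.652


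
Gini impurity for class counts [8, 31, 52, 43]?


Probabilities: [8/134, 31/134, 52/134, 43/134] ≈ [0.0597, 0.2313, 0.3881, 0.3209]
Σpᵢ² = (64 + 961 + 2704 + 1849)/134² = 5578/17956
Gini = 1 - Σpᵢ² = 1 - 5578/17956 = 0.6894

0.6894
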